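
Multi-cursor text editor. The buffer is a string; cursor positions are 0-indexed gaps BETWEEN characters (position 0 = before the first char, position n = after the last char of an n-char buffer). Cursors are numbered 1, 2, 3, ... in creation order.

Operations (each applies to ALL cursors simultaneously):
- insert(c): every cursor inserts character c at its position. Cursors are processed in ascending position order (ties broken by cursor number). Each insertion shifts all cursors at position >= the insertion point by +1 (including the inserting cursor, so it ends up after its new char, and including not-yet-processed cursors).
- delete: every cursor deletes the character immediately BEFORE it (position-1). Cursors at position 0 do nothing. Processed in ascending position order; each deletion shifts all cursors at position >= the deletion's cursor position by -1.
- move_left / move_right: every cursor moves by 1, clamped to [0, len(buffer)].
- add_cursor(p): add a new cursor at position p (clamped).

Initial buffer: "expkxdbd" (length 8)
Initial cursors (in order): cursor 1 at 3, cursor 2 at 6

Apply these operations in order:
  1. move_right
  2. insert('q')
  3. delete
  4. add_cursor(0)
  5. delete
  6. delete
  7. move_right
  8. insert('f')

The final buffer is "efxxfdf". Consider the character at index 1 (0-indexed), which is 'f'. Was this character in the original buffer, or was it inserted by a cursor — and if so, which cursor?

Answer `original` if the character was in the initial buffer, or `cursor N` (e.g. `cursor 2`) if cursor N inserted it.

After op 1 (move_right): buffer="expkxdbd" (len 8), cursors c1@4 c2@7, authorship ........
After op 2 (insert('q')): buffer="expkqxdbqd" (len 10), cursors c1@5 c2@9, authorship ....1...2.
After op 3 (delete): buffer="expkxdbd" (len 8), cursors c1@4 c2@7, authorship ........
After op 4 (add_cursor(0)): buffer="expkxdbd" (len 8), cursors c3@0 c1@4 c2@7, authorship ........
After op 5 (delete): buffer="expxdd" (len 6), cursors c3@0 c1@3 c2@5, authorship ......
After op 6 (delete): buffer="exxd" (len 4), cursors c3@0 c1@2 c2@3, authorship ....
After op 7 (move_right): buffer="exxd" (len 4), cursors c3@1 c1@3 c2@4, authorship ....
After op 8 (insert('f')): buffer="efxxfdf" (len 7), cursors c3@2 c1@5 c2@7, authorship .3..1.2
Authorship (.=original, N=cursor N): . 3 . . 1 . 2
Index 1: author = 3

Answer: cursor 3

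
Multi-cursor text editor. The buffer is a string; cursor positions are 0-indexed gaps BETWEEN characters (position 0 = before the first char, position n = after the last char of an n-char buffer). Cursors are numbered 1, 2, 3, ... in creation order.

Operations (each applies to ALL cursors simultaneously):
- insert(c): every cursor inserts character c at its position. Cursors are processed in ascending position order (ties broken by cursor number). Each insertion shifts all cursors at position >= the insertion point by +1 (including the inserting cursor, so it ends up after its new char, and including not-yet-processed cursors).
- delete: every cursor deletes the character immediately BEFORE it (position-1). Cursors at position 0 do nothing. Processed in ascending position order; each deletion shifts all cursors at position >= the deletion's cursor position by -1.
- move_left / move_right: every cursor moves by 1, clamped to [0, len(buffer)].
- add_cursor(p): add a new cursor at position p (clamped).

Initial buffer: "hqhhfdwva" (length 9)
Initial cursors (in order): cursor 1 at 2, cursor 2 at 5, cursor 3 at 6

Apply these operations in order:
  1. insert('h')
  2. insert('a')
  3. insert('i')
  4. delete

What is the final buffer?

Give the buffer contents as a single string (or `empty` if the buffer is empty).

Answer: hqhahhfhadhawva

Derivation:
After op 1 (insert('h')): buffer="hqhhhfhdhwva" (len 12), cursors c1@3 c2@7 c3@9, authorship ..1...2.3...
After op 2 (insert('a')): buffer="hqhahhfhadhawva" (len 15), cursors c1@4 c2@9 c3@12, authorship ..11...22.33...
After op 3 (insert('i')): buffer="hqhaihhfhaidhaiwva" (len 18), cursors c1@5 c2@11 c3@15, authorship ..111...222.333...
After op 4 (delete): buffer="hqhahhfhadhawva" (len 15), cursors c1@4 c2@9 c3@12, authorship ..11...22.33...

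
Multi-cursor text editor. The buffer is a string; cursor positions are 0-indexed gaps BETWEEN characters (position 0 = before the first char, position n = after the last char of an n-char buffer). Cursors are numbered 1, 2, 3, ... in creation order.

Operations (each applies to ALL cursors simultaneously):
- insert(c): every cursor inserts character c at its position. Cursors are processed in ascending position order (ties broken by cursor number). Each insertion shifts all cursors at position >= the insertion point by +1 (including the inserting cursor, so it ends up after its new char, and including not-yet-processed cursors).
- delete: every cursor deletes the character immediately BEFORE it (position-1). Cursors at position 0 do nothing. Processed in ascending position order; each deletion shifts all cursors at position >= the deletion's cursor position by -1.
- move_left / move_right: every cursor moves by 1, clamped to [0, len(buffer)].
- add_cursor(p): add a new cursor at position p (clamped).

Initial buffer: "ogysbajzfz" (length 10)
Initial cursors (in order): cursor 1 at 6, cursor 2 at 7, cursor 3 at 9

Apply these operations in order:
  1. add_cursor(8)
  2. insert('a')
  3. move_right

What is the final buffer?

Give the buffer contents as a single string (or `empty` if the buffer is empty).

Answer: ogysbaajazafaz

Derivation:
After op 1 (add_cursor(8)): buffer="ogysbajzfz" (len 10), cursors c1@6 c2@7 c4@8 c3@9, authorship ..........
After op 2 (insert('a')): buffer="ogysbaajazafaz" (len 14), cursors c1@7 c2@9 c4@11 c3@13, authorship ......1.2.4.3.
After op 3 (move_right): buffer="ogysbaajazafaz" (len 14), cursors c1@8 c2@10 c4@12 c3@14, authorship ......1.2.4.3.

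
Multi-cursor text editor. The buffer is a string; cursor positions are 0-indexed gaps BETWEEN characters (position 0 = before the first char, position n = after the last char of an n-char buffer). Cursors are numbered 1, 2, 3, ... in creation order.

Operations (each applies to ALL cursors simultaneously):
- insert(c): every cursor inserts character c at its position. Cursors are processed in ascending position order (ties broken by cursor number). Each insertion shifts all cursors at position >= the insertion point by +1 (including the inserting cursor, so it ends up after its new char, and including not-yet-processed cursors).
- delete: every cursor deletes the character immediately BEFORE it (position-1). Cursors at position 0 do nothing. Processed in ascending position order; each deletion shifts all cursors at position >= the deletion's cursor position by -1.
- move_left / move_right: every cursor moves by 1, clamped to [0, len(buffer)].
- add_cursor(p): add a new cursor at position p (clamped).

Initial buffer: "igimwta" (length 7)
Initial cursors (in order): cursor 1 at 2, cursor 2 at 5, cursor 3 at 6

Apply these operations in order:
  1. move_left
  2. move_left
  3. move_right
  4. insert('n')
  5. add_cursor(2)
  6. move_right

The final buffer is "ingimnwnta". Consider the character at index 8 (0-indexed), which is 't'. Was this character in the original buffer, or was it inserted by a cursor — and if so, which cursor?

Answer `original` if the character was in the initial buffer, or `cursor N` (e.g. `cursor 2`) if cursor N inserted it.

Answer: original

Derivation:
After op 1 (move_left): buffer="igimwta" (len 7), cursors c1@1 c2@4 c3@5, authorship .......
After op 2 (move_left): buffer="igimwta" (len 7), cursors c1@0 c2@3 c3@4, authorship .......
After op 3 (move_right): buffer="igimwta" (len 7), cursors c1@1 c2@4 c3@5, authorship .......
After op 4 (insert('n')): buffer="ingimnwnta" (len 10), cursors c1@2 c2@6 c3@8, authorship .1...2.3..
After op 5 (add_cursor(2)): buffer="ingimnwnta" (len 10), cursors c1@2 c4@2 c2@6 c3@8, authorship .1...2.3..
After op 6 (move_right): buffer="ingimnwnta" (len 10), cursors c1@3 c4@3 c2@7 c3@9, authorship .1...2.3..
Authorship (.=original, N=cursor N): . 1 . . . 2 . 3 . .
Index 8: author = original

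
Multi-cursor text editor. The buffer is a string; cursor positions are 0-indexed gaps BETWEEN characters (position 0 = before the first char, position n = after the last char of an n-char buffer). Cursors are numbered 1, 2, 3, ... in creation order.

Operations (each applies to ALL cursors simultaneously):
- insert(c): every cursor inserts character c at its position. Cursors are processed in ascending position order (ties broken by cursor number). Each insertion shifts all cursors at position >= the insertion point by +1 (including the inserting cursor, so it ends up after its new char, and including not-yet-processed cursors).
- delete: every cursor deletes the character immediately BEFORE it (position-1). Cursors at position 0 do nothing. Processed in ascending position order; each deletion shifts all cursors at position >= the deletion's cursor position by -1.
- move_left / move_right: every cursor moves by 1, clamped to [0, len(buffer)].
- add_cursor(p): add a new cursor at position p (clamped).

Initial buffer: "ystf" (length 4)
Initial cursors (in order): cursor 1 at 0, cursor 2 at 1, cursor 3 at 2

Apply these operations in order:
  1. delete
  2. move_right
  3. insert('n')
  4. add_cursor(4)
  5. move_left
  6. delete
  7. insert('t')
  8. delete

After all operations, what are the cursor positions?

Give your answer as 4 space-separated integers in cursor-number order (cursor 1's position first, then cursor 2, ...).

After op 1 (delete): buffer="tf" (len 2), cursors c1@0 c2@0 c3@0, authorship ..
After op 2 (move_right): buffer="tf" (len 2), cursors c1@1 c2@1 c3@1, authorship ..
After op 3 (insert('n')): buffer="tnnnf" (len 5), cursors c1@4 c2@4 c3@4, authorship .123.
After op 4 (add_cursor(4)): buffer="tnnnf" (len 5), cursors c1@4 c2@4 c3@4 c4@4, authorship .123.
After op 5 (move_left): buffer="tnnnf" (len 5), cursors c1@3 c2@3 c3@3 c4@3, authorship .123.
After op 6 (delete): buffer="nf" (len 2), cursors c1@0 c2@0 c3@0 c4@0, authorship 3.
After op 7 (insert('t')): buffer="ttttnf" (len 6), cursors c1@4 c2@4 c3@4 c4@4, authorship 12343.
After op 8 (delete): buffer="nf" (len 2), cursors c1@0 c2@0 c3@0 c4@0, authorship 3.

Answer: 0 0 0 0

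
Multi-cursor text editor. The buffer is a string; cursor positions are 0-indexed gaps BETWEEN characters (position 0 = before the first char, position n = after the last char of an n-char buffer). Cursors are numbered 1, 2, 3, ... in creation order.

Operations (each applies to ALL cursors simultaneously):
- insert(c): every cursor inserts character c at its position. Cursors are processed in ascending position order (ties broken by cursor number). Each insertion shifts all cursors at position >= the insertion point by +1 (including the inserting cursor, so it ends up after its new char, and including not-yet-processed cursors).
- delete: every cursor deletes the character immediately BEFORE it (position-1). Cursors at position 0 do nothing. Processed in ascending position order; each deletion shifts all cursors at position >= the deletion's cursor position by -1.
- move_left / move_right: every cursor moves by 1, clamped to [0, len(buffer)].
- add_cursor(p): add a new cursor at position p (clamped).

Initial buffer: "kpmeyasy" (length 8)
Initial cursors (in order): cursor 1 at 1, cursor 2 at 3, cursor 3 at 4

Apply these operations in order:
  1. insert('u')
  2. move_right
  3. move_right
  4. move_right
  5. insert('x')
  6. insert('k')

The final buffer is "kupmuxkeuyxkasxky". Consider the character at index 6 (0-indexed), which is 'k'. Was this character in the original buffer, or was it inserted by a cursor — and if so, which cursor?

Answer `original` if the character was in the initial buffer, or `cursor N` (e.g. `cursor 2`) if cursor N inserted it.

After op 1 (insert('u')): buffer="kupmueuyasy" (len 11), cursors c1@2 c2@5 c3@7, authorship .1..2.3....
After op 2 (move_right): buffer="kupmueuyasy" (len 11), cursors c1@3 c2@6 c3@8, authorship .1..2.3....
After op 3 (move_right): buffer="kupmueuyasy" (len 11), cursors c1@4 c2@7 c3@9, authorship .1..2.3....
After op 4 (move_right): buffer="kupmueuyasy" (len 11), cursors c1@5 c2@8 c3@10, authorship .1..2.3....
After op 5 (insert('x')): buffer="kupmuxeuyxasxy" (len 14), cursors c1@6 c2@10 c3@13, authorship .1..21.3.2..3.
After op 6 (insert('k')): buffer="kupmuxkeuyxkasxky" (len 17), cursors c1@7 c2@12 c3@16, authorship .1..211.3.22..33.
Authorship (.=original, N=cursor N): . 1 . . 2 1 1 . 3 . 2 2 . . 3 3 .
Index 6: author = 1

Answer: cursor 1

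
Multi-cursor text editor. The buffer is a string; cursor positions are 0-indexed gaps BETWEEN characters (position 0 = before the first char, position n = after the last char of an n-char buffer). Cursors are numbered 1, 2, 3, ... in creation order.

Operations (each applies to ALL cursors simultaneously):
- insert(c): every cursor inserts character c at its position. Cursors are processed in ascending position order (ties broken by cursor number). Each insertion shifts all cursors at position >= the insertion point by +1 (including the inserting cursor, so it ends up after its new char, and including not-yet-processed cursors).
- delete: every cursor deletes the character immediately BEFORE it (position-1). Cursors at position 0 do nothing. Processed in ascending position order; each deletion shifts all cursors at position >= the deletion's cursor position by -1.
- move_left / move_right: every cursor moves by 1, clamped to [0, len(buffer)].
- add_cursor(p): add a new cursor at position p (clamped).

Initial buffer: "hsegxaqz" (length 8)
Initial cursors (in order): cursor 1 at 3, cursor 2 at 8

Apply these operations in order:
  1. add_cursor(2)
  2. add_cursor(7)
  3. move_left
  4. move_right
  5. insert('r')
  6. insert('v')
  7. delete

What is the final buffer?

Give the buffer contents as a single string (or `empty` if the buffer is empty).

After op 1 (add_cursor(2)): buffer="hsegxaqz" (len 8), cursors c3@2 c1@3 c2@8, authorship ........
After op 2 (add_cursor(7)): buffer="hsegxaqz" (len 8), cursors c3@2 c1@3 c4@7 c2@8, authorship ........
After op 3 (move_left): buffer="hsegxaqz" (len 8), cursors c3@1 c1@2 c4@6 c2@7, authorship ........
After op 4 (move_right): buffer="hsegxaqz" (len 8), cursors c3@2 c1@3 c4@7 c2@8, authorship ........
After op 5 (insert('r')): buffer="hsrergxaqrzr" (len 12), cursors c3@3 c1@5 c4@10 c2@12, authorship ..3.1....4.2
After op 6 (insert('v')): buffer="hsrvervgxaqrvzrv" (len 16), cursors c3@4 c1@7 c4@13 c2@16, authorship ..33.11....44.22
After op 7 (delete): buffer="hsrergxaqrzr" (len 12), cursors c3@3 c1@5 c4@10 c2@12, authorship ..3.1....4.2

Answer: hsrergxaqrzr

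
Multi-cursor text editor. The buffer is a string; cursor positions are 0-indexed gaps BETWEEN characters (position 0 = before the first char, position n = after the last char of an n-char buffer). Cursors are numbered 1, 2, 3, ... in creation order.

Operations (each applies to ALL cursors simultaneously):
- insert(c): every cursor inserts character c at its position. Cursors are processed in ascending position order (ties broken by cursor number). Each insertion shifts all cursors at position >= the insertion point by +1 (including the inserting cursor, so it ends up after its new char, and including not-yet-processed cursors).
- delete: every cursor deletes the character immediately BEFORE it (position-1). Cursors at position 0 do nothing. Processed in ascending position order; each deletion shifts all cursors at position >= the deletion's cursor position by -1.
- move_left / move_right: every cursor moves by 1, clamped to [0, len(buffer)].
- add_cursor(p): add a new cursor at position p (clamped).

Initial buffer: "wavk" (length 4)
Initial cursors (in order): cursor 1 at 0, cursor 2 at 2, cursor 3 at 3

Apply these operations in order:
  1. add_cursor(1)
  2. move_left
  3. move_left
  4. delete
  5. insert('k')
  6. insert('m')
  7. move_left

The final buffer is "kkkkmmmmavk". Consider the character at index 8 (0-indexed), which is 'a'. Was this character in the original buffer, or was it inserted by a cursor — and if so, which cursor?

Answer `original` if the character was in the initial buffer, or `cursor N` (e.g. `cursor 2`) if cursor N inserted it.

Answer: original

Derivation:
After op 1 (add_cursor(1)): buffer="wavk" (len 4), cursors c1@0 c4@1 c2@2 c3@3, authorship ....
After op 2 (move_left): buffer="wavk" (len 4), cursors c1@0 c4@0 c2@1 c3@2, authorship ....
After op 3 (move_left): buffer="wavk" (len 4), cursors c1@0 c2@0 c4@0 c3@1, authorship ....
After op 4 (delete): buffer="avk" (len 3), cursors c1@0 c2@0 c3@0 c4@0, authorship ...
After op 5 (insert('k')): buffer="kkkkavk" (len 7), cursors c1@4 c2@4 c3@4 c4@4, authorship 1234...
After op 6 (insert('m')): buffer="kkkkmmmmavk" (len 11), cursors c1@8 c2@8 c3@8 c4@8, authorship 12341234...
After op 7 (move_left): buffer="kkkkmmmmavk" (len 11), cursors c1@7 c2@7 c3@7 c4@7, authorship 12341234...
Authorship (.=original, N=cursor N): 1 2 3 4 1 2 3 4 . . .
Index 8: author = original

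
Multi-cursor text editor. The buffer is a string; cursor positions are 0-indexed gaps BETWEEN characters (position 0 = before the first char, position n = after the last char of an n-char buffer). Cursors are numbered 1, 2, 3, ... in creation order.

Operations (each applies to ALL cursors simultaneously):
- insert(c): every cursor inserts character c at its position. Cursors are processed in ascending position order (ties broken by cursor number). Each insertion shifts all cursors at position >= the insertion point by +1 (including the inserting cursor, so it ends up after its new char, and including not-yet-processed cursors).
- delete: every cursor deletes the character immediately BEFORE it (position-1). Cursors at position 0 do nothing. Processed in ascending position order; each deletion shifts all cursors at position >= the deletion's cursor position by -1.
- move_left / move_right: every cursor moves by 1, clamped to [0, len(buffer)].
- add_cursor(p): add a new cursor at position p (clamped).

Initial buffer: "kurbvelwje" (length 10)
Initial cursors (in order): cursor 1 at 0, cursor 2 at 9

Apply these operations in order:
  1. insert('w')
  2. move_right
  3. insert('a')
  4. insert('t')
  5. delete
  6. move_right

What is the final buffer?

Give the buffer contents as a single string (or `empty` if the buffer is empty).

Answer: wkaurbvelwjwea

Derivation:
After op 1 (insert('w')): buffer="wkurbvelwjwe" (len 12), cursors c1@1 c2@11, authorship 1.........2.
After op 2 (move_right): buffer="wkurbvelwjwe" (len 12), cursors c1@2 c2@12, authorship 1.........2.
After op 3 (insert('a')): buffer="wkaurbvelwjwea" (len 14), cursors c1@3 c2@14, authorship 1.1........2.2
After op 4 (insert('t')): buffer="wkaturbvelwjweat" (len 16), cursors c1@4 c2@16, authorship 1.11........2.22
After op 5 (delete): buffer="wkaurbvelwjwea" (len 14), cursors c1@3 c2@14, authorship 1.1........2.2
After op 6 (move_right): buffer="wkaurbvelwjwea" (len 14), cursors c1@4 c2@14, authorship 1.1........2.2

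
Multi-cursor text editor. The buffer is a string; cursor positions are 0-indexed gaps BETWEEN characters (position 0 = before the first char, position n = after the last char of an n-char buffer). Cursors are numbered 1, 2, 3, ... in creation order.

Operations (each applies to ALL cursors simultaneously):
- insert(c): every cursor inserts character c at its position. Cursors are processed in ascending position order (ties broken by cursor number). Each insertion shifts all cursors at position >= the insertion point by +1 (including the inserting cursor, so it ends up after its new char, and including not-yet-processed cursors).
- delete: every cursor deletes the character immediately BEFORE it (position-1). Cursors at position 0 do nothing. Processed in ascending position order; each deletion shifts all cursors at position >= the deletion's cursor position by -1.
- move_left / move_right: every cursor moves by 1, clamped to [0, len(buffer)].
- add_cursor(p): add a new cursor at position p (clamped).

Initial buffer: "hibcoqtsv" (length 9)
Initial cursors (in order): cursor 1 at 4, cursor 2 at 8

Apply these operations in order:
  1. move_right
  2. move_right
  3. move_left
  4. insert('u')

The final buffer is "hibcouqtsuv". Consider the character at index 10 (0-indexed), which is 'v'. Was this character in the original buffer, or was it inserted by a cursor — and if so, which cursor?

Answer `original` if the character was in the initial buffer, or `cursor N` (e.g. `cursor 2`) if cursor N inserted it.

Answer: original

Derivation:
After op 1 (move_right): buffer="hibcoqtsv" (len 9), cursors c1@5 c2@9, authorship .........
After op 2 (move_right): buffer="hibcoqtsv" (len 9), cursors c1@6 c2@9, authorship .........
After op 3 (move_left): buffer="hibcoqtsv" (len 9), cursors c1@5 c2@8, authorship .........
After op 4 (insert('u')): buffer="hibcouqtsuv" (len 11), cursors c1@6 c2@10, authorship .....1...2.
Authorship (.=original, N=cursor N): . . . . . 1 . . . 2 .
Index 10: author = original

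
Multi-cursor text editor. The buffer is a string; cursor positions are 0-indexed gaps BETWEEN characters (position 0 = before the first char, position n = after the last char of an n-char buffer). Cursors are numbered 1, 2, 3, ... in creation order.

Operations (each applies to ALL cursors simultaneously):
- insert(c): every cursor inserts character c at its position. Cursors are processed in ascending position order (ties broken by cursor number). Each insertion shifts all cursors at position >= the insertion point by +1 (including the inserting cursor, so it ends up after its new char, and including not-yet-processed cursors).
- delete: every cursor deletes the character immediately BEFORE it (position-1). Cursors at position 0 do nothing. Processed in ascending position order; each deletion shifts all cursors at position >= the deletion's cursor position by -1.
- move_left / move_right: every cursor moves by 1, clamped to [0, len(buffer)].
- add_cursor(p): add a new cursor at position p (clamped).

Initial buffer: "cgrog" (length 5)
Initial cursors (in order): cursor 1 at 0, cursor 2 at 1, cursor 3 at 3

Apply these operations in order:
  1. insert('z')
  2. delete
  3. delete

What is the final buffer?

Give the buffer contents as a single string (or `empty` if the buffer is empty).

After op 1 (insert('z')): buffer="zczgrzog" (len 8), cursors c1@1 c2@3 c3@6, authorship 1.2..3..
After op 2 (delete): buffer="cgrog" (len 5), cursors c1@0 c2@1 c3@3, authorship .....
After op 3 (delete): buffer="gog" (len 3), cursors c1@0 c2@0 c3@1, authorship ...

Answer: gog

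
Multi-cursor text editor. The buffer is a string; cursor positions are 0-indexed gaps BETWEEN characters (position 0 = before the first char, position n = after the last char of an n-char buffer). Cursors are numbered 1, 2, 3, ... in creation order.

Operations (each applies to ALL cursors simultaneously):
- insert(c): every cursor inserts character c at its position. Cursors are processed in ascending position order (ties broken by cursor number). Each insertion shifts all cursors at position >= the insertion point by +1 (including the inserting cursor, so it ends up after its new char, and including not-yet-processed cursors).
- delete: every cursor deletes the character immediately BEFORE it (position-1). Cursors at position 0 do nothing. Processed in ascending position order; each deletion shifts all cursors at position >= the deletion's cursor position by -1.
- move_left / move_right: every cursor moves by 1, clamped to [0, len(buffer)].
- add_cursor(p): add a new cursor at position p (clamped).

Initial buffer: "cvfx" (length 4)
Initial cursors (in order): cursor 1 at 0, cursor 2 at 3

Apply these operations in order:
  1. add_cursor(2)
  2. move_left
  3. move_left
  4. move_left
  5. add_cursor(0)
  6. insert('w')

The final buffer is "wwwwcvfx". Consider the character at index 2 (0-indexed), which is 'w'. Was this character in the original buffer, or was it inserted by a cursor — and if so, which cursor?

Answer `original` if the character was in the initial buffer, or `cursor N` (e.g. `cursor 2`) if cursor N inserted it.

Answer: cursor 3

Derivation:
After op 1 (add_cursor(2)): buffer="cvfx" (len 4), cursors c1@0 c3@2 c2@3, authorship ....
After op 2 (move_left): buffer="cvfx" (len 4), cursors c1@0 c3@1 c2@2, authorship ....
After op 3 (move_left): buffer="cvfx" (len 4), cursors c1@0 c3@0 c2@1, authorship ....
After op 4 (move_left): buffer="cvfx" (len 4), cursors c1@0 c2@0 c3@0, authorship ....
After op 5 (add_cursor(0)): buffer="cvfx" (len 4), cursors c1@0 c2@0 c3@0 c4@0, authorship ....
After op 6 (insert('w')): buffer="wwwwcvfx" (len 8), cursors c1@4 c2@4 c3@4 c4@4, authorship 1234....
Authorship (.=original, N=cursor N): 1 2 3 4 . . . .
Index 2: author = 3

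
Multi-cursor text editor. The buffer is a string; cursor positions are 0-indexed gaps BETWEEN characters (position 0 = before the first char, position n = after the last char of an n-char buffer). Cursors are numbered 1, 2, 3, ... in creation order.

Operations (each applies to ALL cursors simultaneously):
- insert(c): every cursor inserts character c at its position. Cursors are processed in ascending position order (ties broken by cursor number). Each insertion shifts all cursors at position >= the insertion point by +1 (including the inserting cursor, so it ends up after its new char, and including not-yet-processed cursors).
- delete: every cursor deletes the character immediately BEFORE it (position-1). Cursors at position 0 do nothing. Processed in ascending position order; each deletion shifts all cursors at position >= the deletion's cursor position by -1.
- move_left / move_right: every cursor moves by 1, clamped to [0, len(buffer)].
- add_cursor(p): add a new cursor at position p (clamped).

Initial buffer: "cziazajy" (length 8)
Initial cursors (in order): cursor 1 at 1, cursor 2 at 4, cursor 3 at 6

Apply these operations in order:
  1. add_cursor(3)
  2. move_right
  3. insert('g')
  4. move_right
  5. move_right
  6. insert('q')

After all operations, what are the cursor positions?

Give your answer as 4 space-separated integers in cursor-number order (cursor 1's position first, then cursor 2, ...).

Answer: 6 13 16 10

Derivation:
After op 1 (add_cursor(3)): buffer="cziazajy" (len 8), cursors c1@1 c4@3 c2@4 c3@6, authorship ........
After op 2 (move_right): buffer="cziazajy" (len 8), cursors c1@2 c4@4 c2@5 c3@7, authorship ........
After op 3 (insert('g')): buffer="czgiagzgajgy" (len 12), cursors c1@3 c4@6 c2@8 c3@11, authorship ..1..4.2..3.
After op 4 (move_right): buffer="czgiagzgajgy" (len 12), cursors c1@4 c4@7 c2@9 c3@12, authorship ..1..4.2..3.
After op 5 (move_right): buffer="czgiagzgajgy" (len 12), cursors c1@5 c4@8 c2@10 c3@12, authorship ..1..4.2..3.
After op 6 (insert('q')): buffer="czgiaqgzgqajqgyq" (len 16), cursors c1@6 c4@10 c2@13 c3@16, authorship ..1..14.24..23.3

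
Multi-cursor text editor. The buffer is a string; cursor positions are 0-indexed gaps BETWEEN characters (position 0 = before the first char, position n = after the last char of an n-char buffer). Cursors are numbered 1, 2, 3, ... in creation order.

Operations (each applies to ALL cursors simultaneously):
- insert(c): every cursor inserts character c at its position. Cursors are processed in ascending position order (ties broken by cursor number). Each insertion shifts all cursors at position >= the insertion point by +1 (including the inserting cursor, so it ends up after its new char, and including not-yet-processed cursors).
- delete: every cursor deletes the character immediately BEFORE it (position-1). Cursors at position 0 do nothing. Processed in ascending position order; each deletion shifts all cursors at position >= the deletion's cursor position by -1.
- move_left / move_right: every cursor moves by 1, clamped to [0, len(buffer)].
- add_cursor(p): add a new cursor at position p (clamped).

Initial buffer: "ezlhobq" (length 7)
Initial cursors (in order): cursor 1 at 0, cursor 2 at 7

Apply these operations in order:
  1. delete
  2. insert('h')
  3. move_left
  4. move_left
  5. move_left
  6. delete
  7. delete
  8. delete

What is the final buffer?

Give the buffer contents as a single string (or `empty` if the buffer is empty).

After op 1 (delete): buffer="ezlhob" (len 6), cursors c1@0 c2@6, authorship ......
After op 2 (insert('h')): buffer="hezlhobh" (len 8), cursors c1@1 c2@8, authorship 1......2
After op 3 (move_left): buffer="hezlhobh" (len 8), cursors c1@0 c2@7, authorship 1......2
After op 4 (move_left): buffer="hezlhobh" (len 8), cursors c1@0 c2@6, authorship 1......2
After op 5 (move_left): buffer="hezlhobh" (len 8), cursors c1@0 c2@5, authorship 1......2
After op 6 (delete): buffer="hezlobh" (len 7), cursors c1@0 c2@4, authorship 1.....2
After op 7 (delete): buffer="hezobh" (len 6), cursors c1@0 c2@3, authorship 1....2
After op 8 (delete): buffer="heobh" (len 5), cursors c1@0 c2@2, authorship 1...2

Answer: heobh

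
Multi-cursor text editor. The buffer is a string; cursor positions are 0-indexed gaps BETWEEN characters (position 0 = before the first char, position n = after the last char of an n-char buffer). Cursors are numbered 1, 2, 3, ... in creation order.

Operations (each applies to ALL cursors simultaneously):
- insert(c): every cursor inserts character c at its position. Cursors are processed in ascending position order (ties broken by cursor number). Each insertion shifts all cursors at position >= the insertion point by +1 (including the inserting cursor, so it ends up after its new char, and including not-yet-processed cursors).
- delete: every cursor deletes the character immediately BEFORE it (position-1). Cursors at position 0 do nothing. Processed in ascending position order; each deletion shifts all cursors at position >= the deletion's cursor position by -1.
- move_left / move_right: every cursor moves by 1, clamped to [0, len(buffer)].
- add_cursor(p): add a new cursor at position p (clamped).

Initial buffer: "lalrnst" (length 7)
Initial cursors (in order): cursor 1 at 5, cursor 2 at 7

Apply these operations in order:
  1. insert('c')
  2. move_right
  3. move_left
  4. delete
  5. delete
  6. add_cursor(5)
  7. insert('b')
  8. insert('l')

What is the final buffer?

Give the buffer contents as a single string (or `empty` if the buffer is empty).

Answer: lalrbbllcbl

Derivation:
After op 1 (insert('c')): buffer="lalrncstc" (len 9), cursors c1@6 c2@9, authorship .....1..2
After op 2 (move_right): buffer="lalrncstc" (len 9), cursors c1@7 c2@9, authorship .....1..2
After op 3 (move_left): buffer="lalrncstc" (len 9), cursors c1@6 c2@8, authorship .....1..2
After op 4 (delete): buffer="lalrnsc" (len 7), cursors c1@5 c2@6, authorship ......2
After op 5 (delete): buffer="lalrc" (len 5), cursors c1@4 c2@4, authorship ....2
After op 6 (add_cursor(5)): buffer="lalrc" (len 5), cursors c1@4 c2@4 c3@5, authorship ....2
After op 7 (insert('b')): buffer="lalrbbcb" (len 8), cursors c1@6 c2@6 c3@8, authorship ....1223
After op 8 (insert('l')): buffer="lalrbbllcbl" (len 11), cursors c1@8 c2@8 c3@11, authorship ....1212233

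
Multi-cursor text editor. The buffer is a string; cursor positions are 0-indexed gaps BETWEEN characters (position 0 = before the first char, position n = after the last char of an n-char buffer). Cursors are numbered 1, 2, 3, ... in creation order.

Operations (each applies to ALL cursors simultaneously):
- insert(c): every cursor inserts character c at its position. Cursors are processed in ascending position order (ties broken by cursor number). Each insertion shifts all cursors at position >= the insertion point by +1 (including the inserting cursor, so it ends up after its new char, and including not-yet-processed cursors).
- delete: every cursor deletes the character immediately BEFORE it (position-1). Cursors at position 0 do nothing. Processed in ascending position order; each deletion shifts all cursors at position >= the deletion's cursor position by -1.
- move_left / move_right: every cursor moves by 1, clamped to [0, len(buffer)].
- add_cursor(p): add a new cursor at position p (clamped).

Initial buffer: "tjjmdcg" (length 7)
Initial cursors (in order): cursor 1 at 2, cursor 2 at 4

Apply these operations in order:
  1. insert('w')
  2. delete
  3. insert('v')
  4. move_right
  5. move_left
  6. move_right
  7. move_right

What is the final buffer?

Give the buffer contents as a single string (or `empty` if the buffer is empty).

Answer: tjvjmvdcg

Derivation:
After op 1 (insert('w')): buffer="tjwjmwdcg" (len 9), cursors c1@3 c2@6, authorship ..1..2...
After op 2 (delete): buffer="tjjmdcg" (len 7), cursors c1@2 c2@4, authorship .......
After op 3 (insert('v')): buffer="tjvjmvdcg" (len 9), cursors c1@3 c2@6, authorship ..1..2...
After op 4 (move_right): buffer="tjvjmvdcg" (len 9), cursors c1@4 c2@7, authorship ..1..2...
After op 5 (move_left): buffer="tjvjmvdcg" (len 9), cursors c1@3 c2@6, authorship ..1..2...
After op 6 (move_right): buffer="tjvjmvdcg" (len 9), cursors c1@4 c2@7, authorship ..1..2...
After op 7 (move_right): buffer="tjvjmvdcg" (len 9), cursors c1@5 c2@8, authorship ..1..2...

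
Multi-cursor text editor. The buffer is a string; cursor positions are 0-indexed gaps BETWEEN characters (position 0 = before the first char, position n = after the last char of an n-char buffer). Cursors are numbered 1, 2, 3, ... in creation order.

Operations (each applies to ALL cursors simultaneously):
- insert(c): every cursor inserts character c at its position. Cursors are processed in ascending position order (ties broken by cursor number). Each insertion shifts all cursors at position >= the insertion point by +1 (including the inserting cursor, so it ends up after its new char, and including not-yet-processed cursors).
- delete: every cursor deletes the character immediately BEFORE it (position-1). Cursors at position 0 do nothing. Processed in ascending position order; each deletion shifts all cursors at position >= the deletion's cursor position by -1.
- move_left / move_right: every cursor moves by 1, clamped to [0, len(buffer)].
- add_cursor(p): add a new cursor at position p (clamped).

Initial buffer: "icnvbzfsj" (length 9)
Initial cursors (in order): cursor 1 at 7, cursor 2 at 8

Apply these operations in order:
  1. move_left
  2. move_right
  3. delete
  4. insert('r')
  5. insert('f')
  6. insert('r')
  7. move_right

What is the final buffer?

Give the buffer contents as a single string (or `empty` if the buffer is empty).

After op 1 (move_left): buffer="icnvbzfsj" (len 9), cursors c1@6 c2@7, authorship .........
After op 2 (move_right): buffer="icnvbzfsj" (len 9), cursors c1@7 c2@8, authorship .........
After op 3 (delete): buffer="icnvbzj" (len 7), cursors c1@6 c2@6, authorship .......
After op 4 (insert('r')): buffer="icnvbzrrj" (len 9), cursors c1@8 c2@8, authorship ......12.
After op 5 (insert('f')): buffer="icnvbzrrffj" (len 11), cursors c1@10 c2@10, authorship ......1212.
After op 6 (insert('r')): buffer="icnvbzrrffrrj" (len 13), cursors c1@12 c2@12, authorship ......121212.
After op 7 (move_right): buffer="icnvbzrrffrrj" (len 13), cursors c1@13 c2@13, authorship ......121212.

Answer: icnvbzrrffrrj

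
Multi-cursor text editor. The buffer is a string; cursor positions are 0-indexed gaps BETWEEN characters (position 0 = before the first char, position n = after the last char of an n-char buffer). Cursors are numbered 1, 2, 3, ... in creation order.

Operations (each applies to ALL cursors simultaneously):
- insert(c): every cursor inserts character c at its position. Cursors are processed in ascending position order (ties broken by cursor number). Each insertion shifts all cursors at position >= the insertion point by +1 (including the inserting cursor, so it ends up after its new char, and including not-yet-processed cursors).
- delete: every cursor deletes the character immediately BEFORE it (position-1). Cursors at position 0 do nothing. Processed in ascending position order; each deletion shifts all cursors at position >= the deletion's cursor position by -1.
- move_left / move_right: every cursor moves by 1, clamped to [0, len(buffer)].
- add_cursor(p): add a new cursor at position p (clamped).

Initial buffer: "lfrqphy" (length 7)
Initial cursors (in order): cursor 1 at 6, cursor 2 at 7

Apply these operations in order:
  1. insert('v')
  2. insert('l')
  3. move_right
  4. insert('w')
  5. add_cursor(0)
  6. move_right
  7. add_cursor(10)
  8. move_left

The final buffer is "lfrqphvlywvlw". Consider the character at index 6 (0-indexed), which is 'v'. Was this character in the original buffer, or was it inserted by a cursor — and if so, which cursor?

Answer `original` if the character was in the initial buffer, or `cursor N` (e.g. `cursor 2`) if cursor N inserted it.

Answer: cursor 1

Derivation:
After op 1 (insert('v')): buffer="lfrqphvyv" (len 9), cursors c1@7 c2@9, authorship ......1.2
After op 2 (insert('l')): buffer="lfrqphvlyvl" (len 11), cursors c1@8 c2@11, authorship ......11.22
After op 3 (move_right): buffer="lfrqphvlyvl" (len 11), cursors c1@9 c2@11, authorship ......11.22
After op 4 (insert('w')): buffer="lfrqphvlywvlw" (len 13), cursors c1@10 c2@13, authorship ......11.1222
After op 5 (add_cursor(0)): buffer="lfrqphvlywvlw" (len 13), cursors c3@0 c1@10 c2@13, authorship ......11.1222
After op 6 (move_right): buffer="lfrqphvlywvlw" (len 13), cursors c3@1 c1@11 c2@13, authorship ......11.1222
After op 7 (add_cursor(10)): buffer="lfrqphvlywvlw" (len 13), cursors c3@1 c4@10 c1@11 c2@13, authorship ......11.1222
After op 8 (move_left): buffer="lfrqphvlywvlw" (len 13), cursors c3@0 c4@9 c1@10 c2@12, authorship ......11.1222
Authorship (.=original, N=cursor N): . . . . . . 1 1 . 1 2 2 2
Index 6: author = 1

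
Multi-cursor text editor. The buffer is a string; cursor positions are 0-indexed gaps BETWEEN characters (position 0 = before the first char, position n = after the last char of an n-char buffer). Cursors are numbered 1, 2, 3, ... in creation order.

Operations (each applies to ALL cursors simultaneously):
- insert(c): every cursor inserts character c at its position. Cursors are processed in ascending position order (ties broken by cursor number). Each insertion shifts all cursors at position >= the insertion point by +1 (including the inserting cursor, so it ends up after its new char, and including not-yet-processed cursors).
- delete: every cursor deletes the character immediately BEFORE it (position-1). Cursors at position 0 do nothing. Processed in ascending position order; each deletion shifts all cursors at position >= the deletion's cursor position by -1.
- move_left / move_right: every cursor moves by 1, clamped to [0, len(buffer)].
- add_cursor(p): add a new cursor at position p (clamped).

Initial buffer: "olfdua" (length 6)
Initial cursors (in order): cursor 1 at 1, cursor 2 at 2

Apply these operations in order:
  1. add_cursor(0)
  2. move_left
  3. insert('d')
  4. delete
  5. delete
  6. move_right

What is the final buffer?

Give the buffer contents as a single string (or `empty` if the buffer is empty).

Answer: lfdua

Derivation:
After op 1 (add_cursor(0)): buffer="olfdua" (len 6), cursors c3@0 c1@1 c2@2, authorship ......
After op 2 (move_left): buffer="olfdua" (len 6), cursors c1@0 c3@0 c2@1, authorship ......
After op 3 (insert('d')): buffer="ddodlfdua" (len 9), cursors c1@2 c3@2 c2@4, authorship 13.2.....
After op 4 (delete): buffer="olfdua" (len 6), cursors c1@0 c3@0 c2@1, authorship ......
After op 5 (delete): buffer="lfdua" (len 5), cursors c1@0 c2@0 c3@0, authorship .....
After op 6 (move_right): buffer="lfdua" (len 5), cursors c1@1 c2@1 c3@1, authorship .....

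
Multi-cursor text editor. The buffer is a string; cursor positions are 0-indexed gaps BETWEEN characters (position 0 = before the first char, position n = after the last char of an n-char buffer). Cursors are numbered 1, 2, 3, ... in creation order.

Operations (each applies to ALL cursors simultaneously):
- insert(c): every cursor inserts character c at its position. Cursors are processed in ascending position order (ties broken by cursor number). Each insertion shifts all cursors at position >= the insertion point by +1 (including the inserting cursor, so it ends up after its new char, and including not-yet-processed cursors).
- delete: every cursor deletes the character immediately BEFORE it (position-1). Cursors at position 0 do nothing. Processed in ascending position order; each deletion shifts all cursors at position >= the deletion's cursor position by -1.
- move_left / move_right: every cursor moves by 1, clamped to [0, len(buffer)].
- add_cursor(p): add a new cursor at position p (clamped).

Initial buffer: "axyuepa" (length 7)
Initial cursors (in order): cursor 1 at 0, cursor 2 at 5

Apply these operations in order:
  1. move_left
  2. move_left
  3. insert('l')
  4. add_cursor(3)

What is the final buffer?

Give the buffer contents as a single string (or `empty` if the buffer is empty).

Answer: laxyluepa

Derivation:
After op 1 (move_left): buffer="axyuepa" (len 7), cursors c1@0 c2@4, authorship .......
After op 2 (move_left): buffer="axyuepa" (len 7), cursors c1@0 c2@3, authorship .......
After op 3 (insert('l')): buffer="laxyluepa" (len 9), cursors c1@1 c2@5, authorship 1...2....
After op 4 (add_cursor(3)): buffer="laxyluepa" (len 9), cursors c1@1 c3@3 c2@5, authorship 1...2....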